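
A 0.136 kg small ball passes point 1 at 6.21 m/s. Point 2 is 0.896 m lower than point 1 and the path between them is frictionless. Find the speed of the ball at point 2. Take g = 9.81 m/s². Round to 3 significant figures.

v = 7.49 m/s

Mechanical energy is conserved (no friction): ½mv₀² + mgh = ½mv²
The mass cancels from both sides.
v² = v₀² + 2gh = (6.21)² + 2(9.81)(0.896) = 56.144
v = √56.144 = 7.493 m/s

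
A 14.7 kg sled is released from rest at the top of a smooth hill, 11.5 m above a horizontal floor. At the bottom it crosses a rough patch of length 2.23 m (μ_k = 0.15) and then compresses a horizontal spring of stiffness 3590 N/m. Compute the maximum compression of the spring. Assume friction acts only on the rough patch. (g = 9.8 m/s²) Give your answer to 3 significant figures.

x = 0.947 m

Initial energy: E₁ = mgh = (14.7)(9.8)(11.5) = 1656.7 J
Friction removes W_f = μ_k mg d = (0.15)(14.7)(9.8)(2.23) = 48.19 J
Energy reaching the spring: E = 1656.7 − 48.19 = 1608.5 J
At max compression ½kx² = E ⇒ x = √(2E/k) = √(2 × 1608.5/3590) = 0.9466 m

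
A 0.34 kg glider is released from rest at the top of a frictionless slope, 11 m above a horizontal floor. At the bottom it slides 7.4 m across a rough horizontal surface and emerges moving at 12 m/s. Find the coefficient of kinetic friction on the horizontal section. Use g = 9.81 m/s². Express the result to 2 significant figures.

μ_k = 0.49

Energy bookkeeping (friction removes W_f = μ_k N d):
mgh = ½mv² + μ_k m g d
mgh = 36.689 J; ½mv² = 24.480 J
W_f = 36.689 − 24.480 = 12.21 J
μ_k = W_f/(mg·d) = 12.21/(3.335 × 7.4) = 0.4947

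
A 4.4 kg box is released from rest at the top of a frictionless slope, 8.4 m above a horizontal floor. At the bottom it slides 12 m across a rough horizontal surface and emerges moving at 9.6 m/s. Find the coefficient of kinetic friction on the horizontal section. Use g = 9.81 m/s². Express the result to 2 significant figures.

μ_k = 0.31

Applying the work–energy principle:
mgh = ½mv² + μ_k m g d
mgh = 362.58 J; ½mv² = 202.75 J
W_f = 362.58 − 202.75 = 159.8 J
μ_k = W_f/(mg·d) = 159.8/(43.16 × 12) = 0.3086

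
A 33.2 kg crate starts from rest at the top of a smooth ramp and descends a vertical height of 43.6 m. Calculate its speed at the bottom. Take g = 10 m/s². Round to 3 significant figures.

v = 29.5 m/s

Mechanical energy is conserved (no friction): mgh = ½mv²
The mass cancels from both sides.
v = √(2gh) = √(2 × 10 × 43.6) = √872.00 = 29.53 m/s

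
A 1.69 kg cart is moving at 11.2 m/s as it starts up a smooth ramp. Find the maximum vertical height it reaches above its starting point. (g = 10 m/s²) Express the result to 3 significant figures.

Setting KE at the bottom equal to PE gained: ½mv² = mgh
h = v²/(2g) = 11.2²/(2 × 10) = 6.272 m

h = 6.27 m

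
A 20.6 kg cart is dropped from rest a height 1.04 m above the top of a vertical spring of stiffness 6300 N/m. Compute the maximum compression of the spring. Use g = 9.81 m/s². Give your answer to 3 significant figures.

Take the reference level at the top of the uncompressed spring. At max compression the cart has fallen H + x and is momentarily at rest:
mg(H + x) = ½kx²
½(6300)x² − (20.6)(9.81)x − (20.6)(9.81)(1.04) = 0
3150x² − 202.1x − 210.2 = 0
x = [202.1 + √(40839 + 2.6481e+06)]/(2 × 3150) = 0.2924 m

x = 0.292 m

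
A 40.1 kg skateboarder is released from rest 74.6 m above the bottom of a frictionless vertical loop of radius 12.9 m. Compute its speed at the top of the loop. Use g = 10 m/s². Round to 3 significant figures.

Energy conservation: mgh = ½mv_top² + mg(2r)
v_top² = 2g(h − 2r) = 2(10)(74.6 − 25.80) = 976.0
v_top = 31.24 m/s

v = 31.2 m/s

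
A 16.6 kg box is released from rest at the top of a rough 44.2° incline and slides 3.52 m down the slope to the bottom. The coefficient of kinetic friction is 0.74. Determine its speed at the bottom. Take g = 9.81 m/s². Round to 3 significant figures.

v = 3.39 m/s

Taking the bottom as reference, mgh = ½mv² + μ_k N L with h = L sinθ, N = mg cosθ:
mgh = mgL sinθ = (16.6)(9.81)(3.52)sin44.2° = 399.63 J
W_f = μ_k mg cosθ · L = (0.74)(16.6)(9.81)cos44.2°·3.52 = 304.1 J
½mv² = 399.63 − 304.1 = 95.527 J
v = √(2 × 95.527/16.6) = 3.393 m/s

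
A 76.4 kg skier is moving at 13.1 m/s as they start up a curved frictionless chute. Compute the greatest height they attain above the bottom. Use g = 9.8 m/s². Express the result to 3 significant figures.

h = 8.76 m

Setting KE at the bottom equal to PE gained: ½mv² = mgh
h = v²/(2g) = 13.1²/(2 × 9.8) = 8.756 m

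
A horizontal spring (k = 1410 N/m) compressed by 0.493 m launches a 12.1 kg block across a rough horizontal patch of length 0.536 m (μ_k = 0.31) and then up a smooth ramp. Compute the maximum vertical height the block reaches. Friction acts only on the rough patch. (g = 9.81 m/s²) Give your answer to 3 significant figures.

Spring energy: E₀ = ½kx² = ½(1410)(0.493)² = 171.35 J
Friction: W_f = μ_k mg d = (0.31)(12.1)(9.81)(0.536) = 19.72 J
Energy at base of ramp: E = 171.35 − 19.72 = 151.63 J
At max height all remaining energy is PE: mgh = E ⇒ h = E/(mg) = 151.63/(12.1 × 9.81) = 1.277 m

h = 1.28 m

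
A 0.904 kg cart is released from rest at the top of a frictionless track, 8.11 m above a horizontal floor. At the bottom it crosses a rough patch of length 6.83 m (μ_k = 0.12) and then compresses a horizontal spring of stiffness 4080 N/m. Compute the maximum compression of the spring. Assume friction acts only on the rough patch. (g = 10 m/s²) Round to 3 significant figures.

x = 0.180 m

Initial energy: E₁ = mgh = (0.904)(10)(8.11) = 73.314 J
Friction removes W_f = μ_k mg d = (0.12)(0.904)(10)(6.83) = 7.409 J
Energy reaching the spring: E = 73.314 − 7.409 = 65.905 J
At max compression ½kx² = E ⇒ x = √(2E/k) = √(2 × 65.905/4080) = 0.1797 m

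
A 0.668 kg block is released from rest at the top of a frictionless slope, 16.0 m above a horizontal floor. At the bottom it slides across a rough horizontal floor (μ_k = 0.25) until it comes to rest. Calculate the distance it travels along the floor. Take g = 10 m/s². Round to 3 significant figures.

Applying the work–energy principle:
At rest all PE has been dissipated by friction: mgh = μ_k m g d
d = h/μ_k = 16.0/0.25 = 64.00 m

d = 64.0 m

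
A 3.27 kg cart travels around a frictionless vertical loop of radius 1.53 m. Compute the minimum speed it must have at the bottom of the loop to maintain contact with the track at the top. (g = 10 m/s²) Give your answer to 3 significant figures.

v = 8.75 m/s

At the top: mg = mv_top²/r ⇒ v_top² = gr = 15.30 m²/s²
Energy from bottom to top (height 2r): ½mv_bot² = ½mv_top² + mg(2r)
v_bot² = gr + 4gr = 5gr = 76.50
v_bot = √(5gr) = 8.746 m/s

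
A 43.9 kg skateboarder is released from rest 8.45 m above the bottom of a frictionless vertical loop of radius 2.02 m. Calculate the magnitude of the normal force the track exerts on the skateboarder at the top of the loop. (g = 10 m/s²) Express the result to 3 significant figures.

N = 1480 N

Energy from release to top (height 2r): mgh = ½mv_top² + mg(2r)
v_top² = 2g(h − 2r) = 2(10)(8.45 − 4.040) = 88.200 m²/s²
At the top, both N and weight point toward the centre: N + mg = mv_top²/r
N = m(v_top²/r − g) = 43.9(88.200/2.02 − 10) = 1478 N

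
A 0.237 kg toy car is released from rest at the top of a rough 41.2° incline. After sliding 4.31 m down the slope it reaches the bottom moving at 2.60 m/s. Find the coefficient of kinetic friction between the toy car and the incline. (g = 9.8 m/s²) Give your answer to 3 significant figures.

The energy dissipated by friction is the PE lost minus the KE gained:
mgL sinθ = 6.5937 J; ½mv² = 0.80106 J
W_f = 6.5937 − 0.80106 = 5.793 J
μ_k = W_f/(mg cosθ · L) = 5.793/(1.748 × 4.31) = 0.7691

μ_k = 0.769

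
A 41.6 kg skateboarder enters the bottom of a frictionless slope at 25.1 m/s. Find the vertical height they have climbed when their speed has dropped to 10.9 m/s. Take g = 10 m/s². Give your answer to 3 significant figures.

Energy balance between the two points: ½mv₁² = ½mv₂² + mgh
h = (v₁² − v₂²)/(2g) = (25.1² − 10.9²)/(2 × 10) = 25.56 m

h = 25.6 m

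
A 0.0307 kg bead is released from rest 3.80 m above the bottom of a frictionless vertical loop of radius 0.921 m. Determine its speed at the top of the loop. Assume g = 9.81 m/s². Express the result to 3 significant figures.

Energy conservation: mgh = ½mv_top² + mg(2r)
v_top² = 2g(h − 2r) = 2(9.81)(3.80 − 1.842) = 38.42
v_top = 6.198 m/s

v = 6.20 m/s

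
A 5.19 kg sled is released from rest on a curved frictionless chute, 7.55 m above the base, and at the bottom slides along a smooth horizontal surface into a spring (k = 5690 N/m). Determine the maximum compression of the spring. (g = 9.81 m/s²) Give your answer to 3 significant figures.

At max compression the sled is momentarily at rest: mgh = ½kx²
x = √(2mgh/k) = √(2 × 5.19 × 9.81 × 7.55 / 5690) = 0.3676 m

x = 0.368 m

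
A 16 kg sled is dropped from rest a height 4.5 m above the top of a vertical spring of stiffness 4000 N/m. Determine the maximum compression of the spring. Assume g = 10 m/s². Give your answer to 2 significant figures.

Take the reference level at the top of the uncompressed spring. At max compression the sled has fallen H + x and is momentarily at rest:
mg(H + x) = ½kx²
½(4000)x² − (16)(10)x − (16)(10)(4.5) = 0
2000x² − 160.0x − 720.0 = 0
x = [160.0 + √(25600 + 5.7600e+06)]/(2 × 2000) = 0.6413 m

x = 0.64 m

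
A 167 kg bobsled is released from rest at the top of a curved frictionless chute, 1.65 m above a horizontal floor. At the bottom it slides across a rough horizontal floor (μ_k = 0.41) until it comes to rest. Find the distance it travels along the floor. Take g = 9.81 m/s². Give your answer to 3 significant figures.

Energy at the top = energy at the end + work done against friction:
At rest all PE has been dissipated by friction: mgh = μ_k m g d
d = h/μ_k = 1.65/0.41 = 4.024 m

d = 4.02 m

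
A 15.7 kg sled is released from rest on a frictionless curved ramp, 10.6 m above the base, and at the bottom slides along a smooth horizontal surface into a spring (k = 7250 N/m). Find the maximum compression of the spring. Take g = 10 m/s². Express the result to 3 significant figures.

At max compression the sled is momentarily at rest: mgh = ½kx²
x = √(2mgh/k) = √(2 × 15.7 × 10 × 10.6 / 7250) = 0.6776 m

x = 0.678 m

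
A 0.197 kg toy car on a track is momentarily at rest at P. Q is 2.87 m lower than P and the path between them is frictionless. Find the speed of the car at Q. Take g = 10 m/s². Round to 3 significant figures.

Equating total energy at the two states: mgh = ½mv²
v = √(2gh) = √(2 × 10 × 2.87) = √57.400 = 7.576 m/s

v = 7.58 m/s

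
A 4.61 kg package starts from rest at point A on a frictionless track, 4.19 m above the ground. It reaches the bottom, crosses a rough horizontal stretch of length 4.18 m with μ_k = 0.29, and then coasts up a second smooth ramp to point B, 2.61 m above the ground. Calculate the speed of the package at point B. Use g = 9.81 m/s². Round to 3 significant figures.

Energy at A: mgh₁ = (4.61)(9.81)(4.19) = 189.49 J
Friction loss: W_f = μ_k mg d = 54.82 J
At B: ½mv² + mgh₂ = mgh₁ − W_f
½mv² = 189.49 − 54.82 − 118.03 = 16.633 J
v = √(2 × 16.633/4.61) = 2.686 m/s

v = 2.69 m/s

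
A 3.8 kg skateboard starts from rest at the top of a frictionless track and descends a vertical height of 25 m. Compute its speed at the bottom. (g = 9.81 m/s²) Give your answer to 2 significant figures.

v = 22 m/s

Equating total energy at the two states: mgh = ½mv²
v = √(2gh) = √(2 × 9.81 × 25) = √490.50 = 22.15 m/s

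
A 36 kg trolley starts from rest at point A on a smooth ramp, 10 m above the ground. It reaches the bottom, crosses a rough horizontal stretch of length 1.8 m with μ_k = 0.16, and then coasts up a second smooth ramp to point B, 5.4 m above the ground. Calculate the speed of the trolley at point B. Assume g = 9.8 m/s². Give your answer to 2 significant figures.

v = 9.2 m/s

Energy at A: mgh₁ = (36)(9.8)(10) = 3528.0 J
Friction loss: W_f = μ_k mg d = 101.6 J
At B: ½mv² + mgh₂ = mgh₁ − W_f
½mv² = 3528.0 − 101.6 − 1905.1 = 1521.3 J
v = √(2 × 1521.3/36) = 9.193 m/s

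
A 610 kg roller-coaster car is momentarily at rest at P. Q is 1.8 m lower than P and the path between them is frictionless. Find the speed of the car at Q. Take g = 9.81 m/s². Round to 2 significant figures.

v = 5.9 m/s

Mechanical energy is conserved (no friction): mgh = ½mv²
v = √(2gh) = √(2 × 9.81 × 1.8) = √35.316 = 5.943 m/s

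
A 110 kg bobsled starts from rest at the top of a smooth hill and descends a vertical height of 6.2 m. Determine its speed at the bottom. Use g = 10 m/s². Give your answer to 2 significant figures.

Mechanical energy is conserved (no friction): mgh = ½mv²
v = √(2gh) = √(2 × 10 × 6.2) = √124.00 = 11.14 m/s

v = 11 m/s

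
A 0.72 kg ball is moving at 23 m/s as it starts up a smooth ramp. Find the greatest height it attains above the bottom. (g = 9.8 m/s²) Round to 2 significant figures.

By energy conservation, ½mv² = mgh
h = v²/(2g) = 23²/(2 × 9.8) = 26.99 m

h = 27 m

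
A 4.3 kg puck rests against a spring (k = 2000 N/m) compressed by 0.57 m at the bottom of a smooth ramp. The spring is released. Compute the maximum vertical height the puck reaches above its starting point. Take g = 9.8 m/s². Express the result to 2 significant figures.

All spring PE becomes gravitational PE at the highest point: ½kx² = mgh
h = kx²/(2mg) = (2000)(0.57)²/(2 × 4.3 × 9.8) = 7.710 m

h = 7.7 m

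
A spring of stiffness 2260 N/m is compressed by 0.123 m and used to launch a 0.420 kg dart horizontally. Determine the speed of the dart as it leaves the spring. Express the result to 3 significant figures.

v = 9.02 m/s

The dart leaves the spring when the spring is at natural length, so ½kx² = ½mv²
v = x√(k/m) = 0.123 × √(2260/0.420) = 9.023 m/s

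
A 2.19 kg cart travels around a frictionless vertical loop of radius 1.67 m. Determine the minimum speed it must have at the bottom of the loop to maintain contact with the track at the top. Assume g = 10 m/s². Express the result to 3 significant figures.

v = 9.14 m/s

At the top: mg = mv_top²/r ⇒ v_top² = gr = 16.70 m²/s²
Energy from bottom to top (height 2r): ½mv_bot² = ½mv_top² + mg(2r)
v_bot² = gr + 4gr = 5gr = 83.50
v_bot = √(5gr) = 9.138 m/s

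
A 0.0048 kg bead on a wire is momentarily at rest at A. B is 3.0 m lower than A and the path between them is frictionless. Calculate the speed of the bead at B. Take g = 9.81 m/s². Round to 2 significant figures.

Mechanical energy is conserved (no friction): mgh = ½mv²
The mass cancels from both sides.
v = √(2gh) = √(2 × 9.81 × 3.0) = √58.860 = 7.672 m/s

v = 7.7 m/s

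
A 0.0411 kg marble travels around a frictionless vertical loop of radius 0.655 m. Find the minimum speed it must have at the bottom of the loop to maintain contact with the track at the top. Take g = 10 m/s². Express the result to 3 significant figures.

At the top: mg = mv_top²/r ⇒ v_top² = gr = 6.550 m²/s²
Energy from bottom to top (height 2r): ½mv_bot² = ½mv_top² + mg(2r)
v_bot² = gr + 4gr = 5gr = 32.75
v_bot = √(5gr) = 5.723 m/s

v = 5.72 m/s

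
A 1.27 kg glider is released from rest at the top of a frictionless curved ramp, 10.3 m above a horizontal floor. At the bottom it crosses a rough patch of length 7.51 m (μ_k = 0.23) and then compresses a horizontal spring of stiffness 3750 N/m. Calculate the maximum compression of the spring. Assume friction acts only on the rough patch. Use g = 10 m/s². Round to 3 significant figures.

Initial energy: E₁ = mgh = (1.27)(10)(10.3) = 130.81 J
Friction removes W_f = μ_k mg d = (0.23)(1.27)(10)(7.51) = 21.94 J
Energy reaching the spring: E = 130.81 − 21.94 = 108.87 J
At max compression ½kx² = E ⇒ x = √(2E/k) = √(2 × 108.87/3750) = 0.2410 m

x = 0.241 m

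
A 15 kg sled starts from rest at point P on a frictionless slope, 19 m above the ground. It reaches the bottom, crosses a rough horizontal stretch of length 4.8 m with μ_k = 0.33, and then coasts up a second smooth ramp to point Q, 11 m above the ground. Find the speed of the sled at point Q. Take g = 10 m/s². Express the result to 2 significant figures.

Energy at P: mgh₁ = (15)(10)(19) = 2850.0 J
Friction loss: W_f = μ_k mg d = 237.6 J
At Q: ½mv² + mgh₂ = mgh₁ − W_f
½mv² = 2850.0 − 237.6 − 1650.0 = 962.40 J
v = √(2 × 962.40/15) = 11.33 m/s

v = 11 m/s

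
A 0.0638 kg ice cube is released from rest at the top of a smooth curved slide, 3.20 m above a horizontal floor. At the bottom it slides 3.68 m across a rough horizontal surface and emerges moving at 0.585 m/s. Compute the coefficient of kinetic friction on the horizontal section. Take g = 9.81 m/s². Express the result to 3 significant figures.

Energy at the top = energy at the end + work done against friction:
mgh = ½mv² + μ_k m g d
mgh = 2.0028 J; ½mv² = 0.010917 J
W_f = 2.0028 − 0.010917 = 1.992 J
μ_k = W_f/(mg·d) = 1.992/(0.6259 × 3.68) = 0.8648

μ_k = 0.865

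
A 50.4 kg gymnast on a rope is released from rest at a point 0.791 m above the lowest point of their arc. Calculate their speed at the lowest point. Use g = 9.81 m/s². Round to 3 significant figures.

v = 3.94 m/s

By conservation of mechanical energy, mgh = ½mv²
v = √(2gh) = √(2 × 9.81 × 0.791) = √15.519 = 3.939 m/s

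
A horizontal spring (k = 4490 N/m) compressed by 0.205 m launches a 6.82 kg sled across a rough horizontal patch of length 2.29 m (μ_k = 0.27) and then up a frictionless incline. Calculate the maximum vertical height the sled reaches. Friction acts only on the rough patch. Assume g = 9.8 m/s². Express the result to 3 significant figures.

h = 0.793 m

Spring energy: E₀ = ½kx² = ½(4490)(0.205)² = 94.346 J
Friction: W_f = μ_k mg d = (0.27)(6.82)(9.8)(2.29) = 41.32 J
Energy at base of ramp: E = 94.346 − 41.32 = 53.021 J
At max height all remaining energy is PE: mgh = E ⇒ h = E/(mg) = 53.021/(6.82 × 9.8) = 0.7933 m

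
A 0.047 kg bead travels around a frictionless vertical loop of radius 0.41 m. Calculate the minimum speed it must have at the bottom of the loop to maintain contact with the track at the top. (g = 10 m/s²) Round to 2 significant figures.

At the top: mg = mv_top²/r ⇒ v_top² = gr = 4.100 m²/s²
Energy from bottom to top (height 2r): ½mv_bot² = ½mv_top² + mg(2r)
v_bot² = gr + 4gr = 5gr = 20.50
v_bot = √(5gr) = 4.528 m/s

v = 4.5 m/s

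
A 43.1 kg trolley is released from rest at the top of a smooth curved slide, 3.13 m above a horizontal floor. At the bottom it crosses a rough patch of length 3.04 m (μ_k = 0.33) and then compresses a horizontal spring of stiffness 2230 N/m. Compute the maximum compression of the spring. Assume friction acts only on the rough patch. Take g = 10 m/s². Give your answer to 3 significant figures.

x = 0.907 m

Initial energy: E₁ = mgh = (43.1)(10)(3.13) = 1349.0 J
Friction removes W_f = μ_k mg d = (0.33)(43.1)(10)(3.04) = 432.4 J
Energy reaching the spring: E = 1349.0 − 432.4 = 916.65 J
At max compression ½kx² = E ⇒ x = √(2E/k) = √(2 × 916.65/2230) = 0.9067 m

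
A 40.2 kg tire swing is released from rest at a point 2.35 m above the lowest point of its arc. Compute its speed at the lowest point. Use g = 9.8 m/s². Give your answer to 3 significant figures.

v = 6.79 m/s

Equating total energy at the two states: mgh = ½mv²
The mass cancels from both sides.
v = √(2gh) = √(2 × 9.8 × 2.35) = √46.060 = 6.787 m/s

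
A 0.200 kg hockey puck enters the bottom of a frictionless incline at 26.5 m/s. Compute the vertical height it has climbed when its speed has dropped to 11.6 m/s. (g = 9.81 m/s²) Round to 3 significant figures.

Energy balance between the two points: ½mv₁² = ½mv₂² + mgh
h = (v₁² − v₂²)/(2g) = (26.5² − 11.6²)/(2 × 9.81) = 28.93 m

h = 28.9 m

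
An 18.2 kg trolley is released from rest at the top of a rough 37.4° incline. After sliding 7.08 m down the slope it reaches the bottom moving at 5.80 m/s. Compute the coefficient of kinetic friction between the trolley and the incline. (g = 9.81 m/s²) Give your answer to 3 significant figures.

The energy dissipated by friction is the PE lost minus the KE gained:
mgL sinθ = 767.77 J; ½mv² = 306.12 J
W_f = 767.77 − 306.12 = 461.6 J
μ_k = W_f/(mg cosθ · L) = 461.6/(141.8 × 7.08) = 0.4597

μ_k = 0.460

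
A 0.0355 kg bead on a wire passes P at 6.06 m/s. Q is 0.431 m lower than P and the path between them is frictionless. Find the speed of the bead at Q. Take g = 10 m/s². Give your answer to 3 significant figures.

By conservation of mechanical energy, ½mv₀² + mgh = ½mv²
v² = v₀² + 2gh = (6.06)² + 2(10)(0.431) = 45.344
v = √45.344 = 6.734 m/s

v = 6.73 m/s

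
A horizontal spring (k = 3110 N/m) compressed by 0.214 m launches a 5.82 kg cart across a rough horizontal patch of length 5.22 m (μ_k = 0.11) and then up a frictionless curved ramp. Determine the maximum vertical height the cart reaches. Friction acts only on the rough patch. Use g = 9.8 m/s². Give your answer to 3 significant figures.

Spring energy: E₀ = ½kx² = ½(3110)(0.214)² = 71.213 J
Friction: W_f = μ_k mg d = (0.11)(5.82)(9.8)(5.22) = 32.75 J
Energy at base of ramp: E = 71.213 − 32.75 = 38.463 J
At max height all remaining energy is PE: mgh = E ⇒ h = E/(mg) = 38.463/(5.82 × 9.8) = 0.6744 m

h = 0.674 m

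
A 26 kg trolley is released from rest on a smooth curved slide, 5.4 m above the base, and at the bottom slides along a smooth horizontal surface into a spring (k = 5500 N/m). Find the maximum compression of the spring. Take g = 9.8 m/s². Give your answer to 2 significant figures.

At max compression the trolley is momentarily at rest: mgh = ½kx²
x = √(2mgh/k) = √(2 × 26 × 9.8 × 5.4 / 5500) = 0.7073 m

x = 0.71 m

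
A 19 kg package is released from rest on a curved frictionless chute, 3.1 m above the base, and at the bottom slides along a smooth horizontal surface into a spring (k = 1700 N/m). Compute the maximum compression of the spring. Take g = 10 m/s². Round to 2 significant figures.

At max compression the package is momentarily at rest: mgh = ½kx²
x = √(2mgh/k) = √(2 × 19 × 10 × 3.1 / 1700) = 0.8324 m

x = 0.83 m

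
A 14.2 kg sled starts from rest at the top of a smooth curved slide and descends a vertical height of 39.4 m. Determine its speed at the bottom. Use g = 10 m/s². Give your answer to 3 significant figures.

v = 28.1 m/s

Equating total energy at the two states: mgh = ½mv²
v = √(2gh) = √(2 × 10 × 39.4) = √788.00 = 28.07 m/s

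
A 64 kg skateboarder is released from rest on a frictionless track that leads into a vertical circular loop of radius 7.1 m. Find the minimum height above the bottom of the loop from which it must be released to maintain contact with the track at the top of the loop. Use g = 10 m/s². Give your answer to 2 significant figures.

At the top, for minimum speed gravity alone supplies the centripetal force: mg = mv_top²/r ⇒ v_top² = gr = 71.00 m²/s²
Energy conservation from release height h to the top (height 2r): mgh = ½mv_top² + mg(2r)
h = v_top²/(2g) + 2r = r/2 + 2r = 5r/2 = 17.75 m

h = 18 m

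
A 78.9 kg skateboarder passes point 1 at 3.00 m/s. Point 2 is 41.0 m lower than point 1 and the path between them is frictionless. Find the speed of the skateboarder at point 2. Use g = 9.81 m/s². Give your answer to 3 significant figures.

v = 28.5 m/s

Equating total energy at the two states: ½mv₀² + mgh = ½mv²
v² = v₀² + 2gh = (3.00)² + 2(9.81)(41.0) = 813.42
v = √813.42 = 28.52 m/s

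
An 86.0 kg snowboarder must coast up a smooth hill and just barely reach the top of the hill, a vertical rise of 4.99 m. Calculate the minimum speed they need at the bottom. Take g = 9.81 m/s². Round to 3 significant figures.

At the top they are momentarily at rest, so all KE converts to PE: ½mv² = mgh
v = √(2gh) = √(2 × 9.81 × 4.99) = 9.895 m/s

v = 9.89 m/s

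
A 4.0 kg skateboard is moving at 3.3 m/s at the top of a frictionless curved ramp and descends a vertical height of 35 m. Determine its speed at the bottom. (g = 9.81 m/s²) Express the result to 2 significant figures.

Equating total energy at the two states: ½mv₀² + mgh = ½mv²
v² = v₀² + 2gh = (3.3)² + 2(9.81)(35) = 697.59
v = √697.59 = 26.41 m/s

v = 26 m/s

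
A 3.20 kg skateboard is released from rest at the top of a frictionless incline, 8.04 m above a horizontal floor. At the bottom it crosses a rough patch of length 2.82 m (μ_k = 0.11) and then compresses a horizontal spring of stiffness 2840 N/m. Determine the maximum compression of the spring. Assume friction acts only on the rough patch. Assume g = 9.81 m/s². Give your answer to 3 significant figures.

x = 0.413 m

Initial energy: E₁ = mgh = (3.20)(9.81)(8.04) = 252.39 J
Friction removes W_f = μ_k mg d = (0.11)(3.20)(9.81)(2.82) = 9.738 J
Energy reaching the spring: E = 252.39 − 9.738 = 242.65 J
At max compression ½kx² = E ⇒ x = √(2E/k) = √(2 × 242.65/2840) = 0.4134 m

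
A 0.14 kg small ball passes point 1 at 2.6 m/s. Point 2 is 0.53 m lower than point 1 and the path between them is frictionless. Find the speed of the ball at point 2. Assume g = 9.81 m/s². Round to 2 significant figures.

Energy conservation between the two points: ½mv₀² + mgh = ½mv²
v² = v₀² + 2gh = (2.6)² + 2(9.81)(0.53) = 17.159
v = √17.159 = 4.142 m/s

v = 4.1 m/s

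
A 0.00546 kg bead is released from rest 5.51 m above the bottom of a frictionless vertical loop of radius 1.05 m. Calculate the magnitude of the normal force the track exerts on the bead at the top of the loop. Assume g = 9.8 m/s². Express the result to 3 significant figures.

Energy from release to top (height 2r): mgh = ½mv_top² + mg(2r)
v_top² = 2g(h − 2r) = 2(9.8)(5.51 − 2.100) = 66.836 m²/s²
At the top, both N and weight point toward the centre: N + mg = mv_top²/r
N = m(v_top²/r − g) = 0.00546(66.836/1.05 − 9.8) = 0.2940 N

N = 0.294 N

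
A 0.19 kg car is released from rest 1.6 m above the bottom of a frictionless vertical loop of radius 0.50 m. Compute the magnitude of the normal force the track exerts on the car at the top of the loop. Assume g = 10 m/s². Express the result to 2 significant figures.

Energy from release to top (height 2r): mgh = ½mv_top² + mg(2r)
v_top² = 2g(h − 2r) = 2(10)(1.6 − 1.000) = 12.000 m²/s²
At the top, both N and weight point toward the centre: N + mg = mv_top²/r
N = m(v_top²/r − g) = 0.19(12.000/0.50 − 10) = 2.660 N

N = 2.7 N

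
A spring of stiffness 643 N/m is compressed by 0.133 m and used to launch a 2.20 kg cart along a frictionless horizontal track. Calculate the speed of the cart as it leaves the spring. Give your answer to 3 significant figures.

v = 2.27 m/s

Spring PE converts entirely to kinetic energy: ½kx² = ½mv²
v = x√(k/m) = 0.133 × √(643/2.20) = 2.274 m/s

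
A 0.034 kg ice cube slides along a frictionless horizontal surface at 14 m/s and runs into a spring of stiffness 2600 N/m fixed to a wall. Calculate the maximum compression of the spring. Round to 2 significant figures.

x = 0.051 m

At max compression the cube is momentarily at rest: ½mv² = ½kx²
x = v√(m/k) = 14 × √(0.034/2600) = 0.05063 m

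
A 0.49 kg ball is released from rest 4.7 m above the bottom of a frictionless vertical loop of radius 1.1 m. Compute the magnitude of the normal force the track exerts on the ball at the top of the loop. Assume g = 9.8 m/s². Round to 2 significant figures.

Energy from release to top (height 2r): mgh = ½mv_top² + mg(2r)
v_top² = 2g(h − 2r) = 2(9.8)(4.7 − 2.200) = 49.000 m²/s²
At the top, both N and weight point toward the centre: N + mg = mv_top²/r
N = m(v_top²/r − g) = 0.49(49.000/1.1 − 9.8) = 17.03 N

N = 17 N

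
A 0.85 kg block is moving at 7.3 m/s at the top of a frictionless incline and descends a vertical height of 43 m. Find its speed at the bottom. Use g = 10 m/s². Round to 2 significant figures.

v = 30 m/s

By conservation of mechanical energy, ½mv₀² + mgh = ½mv²
v² = v₀² + 2gh = (7.3)² + 2(10)(43) = 913.29
v = √913.29 = 30.22 m/s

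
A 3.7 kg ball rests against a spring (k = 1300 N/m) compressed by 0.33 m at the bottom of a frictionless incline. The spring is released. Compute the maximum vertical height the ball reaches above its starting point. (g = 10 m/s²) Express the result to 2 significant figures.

h = 1.9 m

Energy conservation from release to the highest point: ½kx² = mgh
h = kx²/(2mg) = (1300)(0.33)²/(2 × 3.7 × 10) = 1.913 m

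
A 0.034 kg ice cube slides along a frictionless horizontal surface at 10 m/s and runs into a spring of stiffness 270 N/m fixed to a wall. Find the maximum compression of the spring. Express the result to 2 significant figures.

All KE is stored as spring PE at maximum compression: ½mv² = ½kx²
x = v√(m/k) = 10 × √(0.034/270) = 0.1122 m

x = 0.11 m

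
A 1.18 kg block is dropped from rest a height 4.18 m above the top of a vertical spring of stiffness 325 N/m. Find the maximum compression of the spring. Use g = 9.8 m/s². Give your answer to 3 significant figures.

x = 0.582 m

Measuring PE from the top of the relaxed spring, at max compression the block has dropped H + x with zero KE, so:
mg(H + x) = ½kx²
½(325)x² − (1.18)(9.8)x − (1.18)(9.8)(4.18) = 0
162.5x² − 11.56x − 48.34 = 0
x = [11.56 + √(133.7 + 31419)]/(2 × 162.5) = 0.5821 m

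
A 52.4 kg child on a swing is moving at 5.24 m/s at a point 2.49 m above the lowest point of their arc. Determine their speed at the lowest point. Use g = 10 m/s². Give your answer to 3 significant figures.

Equating total energy at the two states: ½mv₀² + mgh = ½mv²
v² = v₀² + 2gh = (5.24)² + 2(10)(2.49) = 77.258
v = √77.258 = 8.790 m/s

v = 8.79 m/s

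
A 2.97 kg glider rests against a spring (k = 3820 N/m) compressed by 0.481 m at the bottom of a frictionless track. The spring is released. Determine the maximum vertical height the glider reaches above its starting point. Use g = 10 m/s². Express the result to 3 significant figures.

At maximum height the glider is at rest, so ½kx² = mgh
h = kx²/(2mg) = (3820)(0.481)²/(2 × 2.97 × 10) = 14.88 m

h = 14.9 m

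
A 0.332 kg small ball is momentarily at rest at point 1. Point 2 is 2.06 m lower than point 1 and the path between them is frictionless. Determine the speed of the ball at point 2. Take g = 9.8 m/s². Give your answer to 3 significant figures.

v = 6.35 m/s

Energy conservation between the two points: mgh = ½mv²
The mass cancels from both sides.
v = √(2gh) = √(2 × 9.8 × 2.06) = √40.376 = 6.354 m/s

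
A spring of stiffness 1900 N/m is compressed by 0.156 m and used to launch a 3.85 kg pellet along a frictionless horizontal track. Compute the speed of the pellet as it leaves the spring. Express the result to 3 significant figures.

The pellet leaves the spring when the spring is at natural length, so ½kx² = ½mv²
v = x√(k/m) = 0.156 × √(1900/3.85) = 3.466 m/s

v = 3.47 m/s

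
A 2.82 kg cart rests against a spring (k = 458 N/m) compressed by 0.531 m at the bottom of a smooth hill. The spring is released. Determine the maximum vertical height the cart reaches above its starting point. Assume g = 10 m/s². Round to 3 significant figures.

All spring PE becomes gravitational PE at the highest point: ½kx² = mgh
h = kx²/(2mg) = (458)(0.531)²/(2 × 2.82 × 10) = 2.290 m

h = 2.29 m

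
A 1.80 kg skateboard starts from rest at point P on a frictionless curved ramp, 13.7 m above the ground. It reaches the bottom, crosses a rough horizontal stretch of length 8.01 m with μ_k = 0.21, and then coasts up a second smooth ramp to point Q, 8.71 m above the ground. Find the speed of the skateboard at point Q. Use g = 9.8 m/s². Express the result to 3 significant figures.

v = 8.05 m/s

Energy at P: mgh₁ = (1.80)(9.8)(13.7) = 241.67 J
Friction loss: W_f = μ_k mg d = 29.67 J
At Q: ½mv² + mgh₂ = mgh₁ − W_f
½mv² = 241.67 − 29.67 − 153.64 = 58.351 J
v = √(2 × 58.351/1.80) = 8.052 m/s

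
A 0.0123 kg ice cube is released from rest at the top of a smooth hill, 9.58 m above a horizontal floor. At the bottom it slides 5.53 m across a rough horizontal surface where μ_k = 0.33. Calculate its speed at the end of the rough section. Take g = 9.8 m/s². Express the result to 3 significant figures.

Energy at the top = energy at the end + work done against friction:
mgh = ½mv² + μ_k m g d
W_f = μ_k mg d = (0.33)(0.0123)(9.8)(5.53) = 0.2200 J
½mv² = mgh − W_f = 1.1548 − 0.2200 = 0.93480 J
v = √(2 × 0.93480/0.0123) = 12.33 m/s

v = 12.3 m/s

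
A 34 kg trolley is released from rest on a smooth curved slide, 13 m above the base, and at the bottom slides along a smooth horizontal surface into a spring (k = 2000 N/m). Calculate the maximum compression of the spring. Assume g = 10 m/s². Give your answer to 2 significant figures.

At max compression the trolley is momentarily at rest: mgh = ½kx²
x = √(2mgh/k) = √(2 × 34 × 10 × 13 / 2000) = 2.102 m

x = 2.1 m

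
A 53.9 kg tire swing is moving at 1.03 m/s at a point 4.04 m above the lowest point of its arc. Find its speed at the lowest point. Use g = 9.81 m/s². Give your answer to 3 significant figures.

Energy conservation between the two points: ½mv₀² + mgh = ½mv²
v² = v₀² + 2gh = (1.03)² + 2(9.81)(4.04) = 80.326
v = √80.326 = 8.962 m/s

v = 8.96 m/s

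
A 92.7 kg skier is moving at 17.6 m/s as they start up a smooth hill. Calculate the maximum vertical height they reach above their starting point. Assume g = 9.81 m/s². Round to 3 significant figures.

h = 15.8 m

By energy conservation, ½mv² = mgh
h = v²/(2g) = 17.6²/(2 × 9.81) = 15.79 m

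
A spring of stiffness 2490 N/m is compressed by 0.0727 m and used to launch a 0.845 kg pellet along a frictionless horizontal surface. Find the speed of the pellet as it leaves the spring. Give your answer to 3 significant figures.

Spring PE converts entirely to kinetic energy: ½kx² = ½mv²
v = x√(k/m) = 0.0727 × √(2490/0.845) = 3.946 m/s

v = 3.95 m/s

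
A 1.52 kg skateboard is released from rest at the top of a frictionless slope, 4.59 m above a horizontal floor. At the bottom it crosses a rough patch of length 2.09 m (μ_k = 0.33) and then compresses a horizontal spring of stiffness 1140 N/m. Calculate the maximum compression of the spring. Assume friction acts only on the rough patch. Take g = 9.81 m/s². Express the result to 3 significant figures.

x = 0.319 m

Initial energy: E₁ = mgh = (1.52)(9.81)(4.59) = 68.442 J
Friction removes W_f = μ_k mg d = (0.33)(1.52)(9.81)(2.09) = 10.28 J
Energy reaching the spring: E = 68.442 − 10.28 = 58.158 J
At max compression ½kx² = E ⇒ x = √(2E/k) = √(2 × 58.158/1140) = 0.3194 m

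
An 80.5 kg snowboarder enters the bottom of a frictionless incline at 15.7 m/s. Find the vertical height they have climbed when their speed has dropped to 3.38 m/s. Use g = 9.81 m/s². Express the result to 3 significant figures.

Conservation of energy: ½mv₁² = ½mv₂² + mgh
h = (v₁² − v₂²)/(2g) = (15.7² − 3.38²)/(2 × 9.81) = 11.98 m

h = 12.0 m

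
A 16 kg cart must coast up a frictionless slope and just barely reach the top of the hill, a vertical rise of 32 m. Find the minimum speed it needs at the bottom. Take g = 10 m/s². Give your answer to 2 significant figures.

v = 25 m/s

At the top it is momentarily at rest, so all KE converts to PE: ½mv² = mgh
v = √(2gh) = √(2 × 10 × 32) = 25.30 m/s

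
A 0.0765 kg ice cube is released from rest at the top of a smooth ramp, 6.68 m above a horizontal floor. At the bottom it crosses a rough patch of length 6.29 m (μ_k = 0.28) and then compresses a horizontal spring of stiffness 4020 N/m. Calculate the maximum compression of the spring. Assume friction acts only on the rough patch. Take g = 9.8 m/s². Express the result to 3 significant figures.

Initial energy: E₁ = mgh = (0.0765)(9.8)(6.68) = 5.0080 J
Friction removes W_f = μ_k mg d = (0.28)(0.0765)(9.8)(6.29) = 1.320 J
Energy reaching the spring: E = 5.0080 − 1.320 = 3.6876 J
At max compression ½kx² = E ⇒ x = √(2E/k) = √(2 × 3.6876/4020) = 0.04283 m

x = 0.0428 m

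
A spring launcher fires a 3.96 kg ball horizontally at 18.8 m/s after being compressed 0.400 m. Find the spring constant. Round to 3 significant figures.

k = 8750 N/m

Spring PE at full compression equals KE at release: ½kx² = ½mv²
k = mv²/x² = (3.96)(18.8)²/(0.400)² = 8748 N/m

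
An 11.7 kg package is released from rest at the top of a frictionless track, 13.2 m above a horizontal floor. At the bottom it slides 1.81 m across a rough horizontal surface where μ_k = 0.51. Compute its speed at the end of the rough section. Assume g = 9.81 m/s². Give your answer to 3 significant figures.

Energy bookkeeping (friction removes W_f = μ_k N d):
mgh = ½mv² + μ_k m g d
W_f = μ_k mg d = (0.51)(11.7)(9.81)(1.81) = 106.0 J
½mv² = mgh − W_f = 1515.1 − 106.0 = 1409.1 J
v = √(2 × 1409.1/11.7) = 15.52 m/s

v = 15.5 m/s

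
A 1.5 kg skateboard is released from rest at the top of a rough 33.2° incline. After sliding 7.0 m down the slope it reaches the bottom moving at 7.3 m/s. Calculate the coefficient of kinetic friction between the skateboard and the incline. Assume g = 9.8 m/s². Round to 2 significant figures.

μ_k = 0.19

The energy dissipated by friction is the PE lost minus the KE gained:
mgL sinθ = 56.344 J; ½mv² = 39.967 J
W_f = 56.344 − 39.967 = 16.38 J
μ_k = W_f/(mg cosθ · L) = 16.38/(12.30 × 7.0) = 0.1902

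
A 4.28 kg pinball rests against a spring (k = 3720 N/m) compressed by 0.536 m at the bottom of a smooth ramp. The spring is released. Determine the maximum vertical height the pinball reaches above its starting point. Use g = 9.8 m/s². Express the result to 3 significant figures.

h = 12.7 m

All spring PE becomes gravitational PE at the highest point: ½kx² = mgh
h = kx²/(2mg) = (3720)(0.536)²/(2 × 4.28 × 9.8) = 12.74 m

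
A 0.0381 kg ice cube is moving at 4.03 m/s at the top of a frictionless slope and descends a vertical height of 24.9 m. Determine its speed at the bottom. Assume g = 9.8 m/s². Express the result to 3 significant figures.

By conservation of mechanical energy, ½mv₀² + mgh = ½mv²
v² = v₀² + 2gh = (4.03)² + 2(9.8)(24.9) = 504.28
v = √504.28 = 22.46 m/s

v = 22.5 m/s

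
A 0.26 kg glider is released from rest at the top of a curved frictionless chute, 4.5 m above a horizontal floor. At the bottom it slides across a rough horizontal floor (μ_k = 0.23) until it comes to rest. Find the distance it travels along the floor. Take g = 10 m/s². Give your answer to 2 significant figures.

Applying the work–energy principle:
At rest all PE has been dissipated by friction: mgh = μ_k m g d
d = h/μ_k = 4.5/0.23 = 19.57 m

d = 20 m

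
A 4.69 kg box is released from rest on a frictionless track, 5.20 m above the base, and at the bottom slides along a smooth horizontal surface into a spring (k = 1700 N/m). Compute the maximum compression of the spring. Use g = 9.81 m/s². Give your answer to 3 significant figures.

At max compression the box is momentarily at rest: mgh = ½kx²
x = √(2mgh/k) = √(2 × 4.69 × 9.81 × 5.20 / 1700) = 0.5305 m

x = 0.531 m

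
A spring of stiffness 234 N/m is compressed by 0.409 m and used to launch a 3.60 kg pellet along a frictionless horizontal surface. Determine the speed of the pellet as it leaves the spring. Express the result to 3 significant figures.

Spring PE converts entirely to kinetic energy: ½kx² = ½mv²
v = x√(k/m) = 0.409 × √(234/3.60) = 3.297 m/s

v = 3.30 m/s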